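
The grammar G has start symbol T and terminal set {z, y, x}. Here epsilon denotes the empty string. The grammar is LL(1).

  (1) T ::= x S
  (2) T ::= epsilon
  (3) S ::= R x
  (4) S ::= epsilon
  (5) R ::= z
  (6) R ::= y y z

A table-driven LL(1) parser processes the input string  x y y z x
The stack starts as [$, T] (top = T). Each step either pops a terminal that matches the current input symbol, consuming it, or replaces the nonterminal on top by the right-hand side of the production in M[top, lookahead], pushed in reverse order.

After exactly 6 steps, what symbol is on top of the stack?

     Stack      Input        Action
  1  $ T        x y y z x $  expand T ::= x S
  2  $ S x      x y y z x $  match x
  3  $ S        y y z x $    expand S ::= R x
  4  $ x R      y y z x $    expand R ::= y y z
  5  $ x z y y  y y z x $    match y
  6  $ x z y    y z x $      match y
Stack after step 6: $ x z (top = z).

z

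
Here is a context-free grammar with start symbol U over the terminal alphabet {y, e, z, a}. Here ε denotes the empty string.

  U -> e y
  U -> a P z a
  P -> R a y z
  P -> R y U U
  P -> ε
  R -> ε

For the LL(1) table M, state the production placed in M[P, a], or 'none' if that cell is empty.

FIRST(U): from U->e y we get {e}; from U->a P z a we get {a}. So FIRST(U) = {a, e}.
FIRST(R): from R->ε we get {ε}. So FIRST(R) = {ε}.
FIRST(P): from P->R a y z we get {a}; from P->R y U U we get {y}; from P->ε we get {ε}. So FIRST(P) = {ε, a, y}.
FOLLOW(U) includes $ since U is the start symbol.
FOLLOW(P): in U->a P z a, P is followed by z a with FIRST {z}. Thus FOLLOW(P) = {z}.
For P -> R a y z: FIRST(R a y z) = {a}, so it goes in M[P, t] for t ∈ {a}.
For P -> R y U U: FIRST(R y U U) = {y}, so it goes in M[P, t] for t ∈ {y}.
For P -> ε: FIRST(ε) = {ε}, so it goes in M[P, t] for t ∈ {}; since ε ∈ FIRST, also for every t ∈ FOLLOW(P) = {z}.

P -> R a y z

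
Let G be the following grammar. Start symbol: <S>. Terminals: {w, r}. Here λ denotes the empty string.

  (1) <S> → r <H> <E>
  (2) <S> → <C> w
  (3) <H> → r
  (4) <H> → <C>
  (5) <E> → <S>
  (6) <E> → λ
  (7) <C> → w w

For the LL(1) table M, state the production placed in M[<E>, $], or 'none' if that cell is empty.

<E> → λ

FIRST(<C>) = {w}
FIRST(<S>) = {r, w}  (via <C> w)
FIRST(<H>) = {r, w}  (via <C>)
FIRST(<E>) = {λ, r, w}  (via <S>)
FOLLOW(<S>) includes $ since <S> is the start symbol.
FOLLOW(<S>): in <E>→<S>, the suffix after <S> is empty, so FOLLOW(<S>) ⊇ FOLLOW(<E>) = {$}. Thus FOLLOW(<S>) = {$}.
FOLLOW(<E>): in <S>→r <H> <E>, the suffix after <E> is empty, so FOLLOW(<E>) ⊇ FOLLOW(<S>) = {$}. Thus FOLLOW(<E>) = {$}.
For <E> → <S>: FIRST(<S>) = {r, w}, so it goes in M[<E>, t] for t ∈ {r, w}.
For <E> → λ: FIRST(λ) = {λ}, so it goes in M[<E>, t] for t ∈ {}; since λ ∈ FIRST, also for every t ∈ FOLLOW(<E>) = {$}.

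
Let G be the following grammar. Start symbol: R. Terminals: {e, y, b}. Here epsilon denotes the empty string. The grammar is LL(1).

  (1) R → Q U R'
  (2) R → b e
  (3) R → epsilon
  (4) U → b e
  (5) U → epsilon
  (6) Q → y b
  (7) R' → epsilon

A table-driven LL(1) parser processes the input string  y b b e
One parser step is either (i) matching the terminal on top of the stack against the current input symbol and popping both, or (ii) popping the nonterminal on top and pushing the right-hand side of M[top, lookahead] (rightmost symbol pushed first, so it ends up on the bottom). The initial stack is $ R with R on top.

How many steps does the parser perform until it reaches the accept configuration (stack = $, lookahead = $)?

8

     Stack       Input      Action
  1  $ R         y b b e $  expand R → Q U R'
  2  $ R' U Q    y b b e $  expand Q → y b
  3  $ R' U b y  y b b e $  match y
  4  $ R' U b    b b e $    match b
  5  $ R' U      b e $      expand U → b e
  6  $ R' e b    b e $      match b
  7  $ R' e      e $        match e
  8  $ R'        $          expand R' → epsilon
Accept reached after 8 steps.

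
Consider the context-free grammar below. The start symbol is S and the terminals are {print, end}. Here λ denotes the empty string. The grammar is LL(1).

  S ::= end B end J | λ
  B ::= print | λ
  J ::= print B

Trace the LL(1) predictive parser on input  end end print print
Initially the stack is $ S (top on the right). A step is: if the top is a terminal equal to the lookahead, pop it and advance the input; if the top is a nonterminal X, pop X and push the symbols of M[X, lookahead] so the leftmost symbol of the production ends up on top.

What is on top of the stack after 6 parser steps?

B

     Stack          Input                  Action
  1  $ S            end end print print $  expand S ::= end B end J
  2  $ J end B end  end end print print $  match end
  3  $ J end B      end print print $      expand B ::= λ
  4  $ J end        end print print $      match end
  5  $ J            print print $          expand J ::= print B
  6  $ B print      print print $          match print
Stack after step 6: $ B (top = B).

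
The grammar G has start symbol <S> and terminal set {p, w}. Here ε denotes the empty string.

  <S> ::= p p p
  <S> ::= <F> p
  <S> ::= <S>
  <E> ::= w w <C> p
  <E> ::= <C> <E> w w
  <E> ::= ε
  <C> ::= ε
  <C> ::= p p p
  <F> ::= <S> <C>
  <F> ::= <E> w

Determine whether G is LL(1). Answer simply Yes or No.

No

FIRST(<S>) = {p, w}
FIRST(<E>) = {ε, p, w}
FIRST(<C>) = {ε, p}
FIRST(<F>) = {p, w}
FOLLOW(<S>) = {$, p}
FOLLOW(<E>) = {w}
FOLLOW(<C>) = {p, w}
FOLLOW(<F>) = {p}
Cell M[<C>, p] receives both <C> ::= ε and <C> ::= p p p — the grammar is not LL(1).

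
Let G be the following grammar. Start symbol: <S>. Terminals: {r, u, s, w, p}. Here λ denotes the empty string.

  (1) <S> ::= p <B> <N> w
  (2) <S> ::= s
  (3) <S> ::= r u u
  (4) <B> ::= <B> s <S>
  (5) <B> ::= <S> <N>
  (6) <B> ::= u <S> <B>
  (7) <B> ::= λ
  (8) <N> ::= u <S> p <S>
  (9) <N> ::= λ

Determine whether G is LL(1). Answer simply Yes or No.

FIRST(<S>) = {p, r, s}
FIRST(<B>) = {λ, p, r, s, u}
FIRST(<N>) = {λ, u}
FOLLOW(<S>) = {$, p, r, s, u, w}
FOLLOW(<B>) = {s, u, w}
FOLLOW(<N>) = {s, u, w}
Cell M[<B>, p] receives both <B> ::= <B> s <S> and <B> ::= <S> <N> — the grammar is not LL(1).

No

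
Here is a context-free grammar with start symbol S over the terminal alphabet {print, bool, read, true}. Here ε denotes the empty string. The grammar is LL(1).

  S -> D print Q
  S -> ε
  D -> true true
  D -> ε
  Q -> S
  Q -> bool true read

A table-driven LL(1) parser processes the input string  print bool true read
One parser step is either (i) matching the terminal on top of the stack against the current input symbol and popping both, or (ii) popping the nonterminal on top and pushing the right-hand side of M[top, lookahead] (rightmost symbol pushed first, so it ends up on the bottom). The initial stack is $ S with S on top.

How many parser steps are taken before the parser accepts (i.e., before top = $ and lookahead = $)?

     Stack             Input                   Action
  1  $ S               print bool true read $  expand S -> D print Q
  2  $ Q print D       print bool true read $  expand D -> ε
  3  $ Q print         print bool true read $  match print
  4  $ Q               bool true read $        expand Q -> bool true read
  5  $ read true bool  bool true read $        match bool
  6  $ read true       true read $             match true
  7  $ read            read $                  match read
Accept reached after 7 steps.

7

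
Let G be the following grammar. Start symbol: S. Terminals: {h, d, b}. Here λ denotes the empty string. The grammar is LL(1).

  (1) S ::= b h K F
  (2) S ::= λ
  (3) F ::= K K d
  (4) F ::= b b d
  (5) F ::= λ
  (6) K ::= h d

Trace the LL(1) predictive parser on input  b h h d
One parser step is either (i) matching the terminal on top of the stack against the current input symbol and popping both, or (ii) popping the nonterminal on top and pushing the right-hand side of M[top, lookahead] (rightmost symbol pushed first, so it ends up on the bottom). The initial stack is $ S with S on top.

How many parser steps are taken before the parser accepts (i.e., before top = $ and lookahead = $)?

step 1: stack=$ S  input=b h h d $  — expand S ::= b h K F
step 2: stack=$ F K h b  input=b h h d $  — match b
step 3: stack=$ F K h  input=h h d $  — match h
step 4: stack=$ F K  input=h d $  — expand K ::= h d
step 5: stack=$ F d h  input=h d $  — match h
step 6: stack=$ F d  input=d $  — match d
step 7: stack=$ F  input=$  — expand F ::= λ
Accept reached after 7 steps.

7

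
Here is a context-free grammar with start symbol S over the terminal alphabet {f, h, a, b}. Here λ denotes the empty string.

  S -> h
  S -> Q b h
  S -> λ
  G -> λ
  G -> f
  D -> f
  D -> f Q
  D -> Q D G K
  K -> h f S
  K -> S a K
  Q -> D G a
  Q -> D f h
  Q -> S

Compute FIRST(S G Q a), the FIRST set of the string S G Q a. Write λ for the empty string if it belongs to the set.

FIRST(G): from G->λ we get {λ}; from G->f we get {f}. So FIRST(G) = {λ, f}.
FIRST(S): from S->h we get {h}; from S->Q b h we get {b, f, h}; from S->λ we get {λ}. So FIRST(S) = {λ, b, f, h}.
FIRST(K): from K->h f S we get {h}; from K->S a K we get {a, b, f, h}. So FIRST(K) = {a, b, f, h}.
FIRST(D): from D->f we get {f}; from D->f Q we get {f}; from D->Q D G K we get {b, f, h}. So FIRST(D) = {b, f, h}.
FIRST(Q): from Q->D G a we get {b, f, h}; from Q->D f h we get {b, f, h}; from Q->S we get {λ, b, f, h}. So FIRST(Q) = {λ, b, f, h}.
FIRST(S G Q a): take FIRST of each symbol in turn, carrying on past any symbol whose FIRST contains λ; result {a, b, f, h}.

{a, b, f, h}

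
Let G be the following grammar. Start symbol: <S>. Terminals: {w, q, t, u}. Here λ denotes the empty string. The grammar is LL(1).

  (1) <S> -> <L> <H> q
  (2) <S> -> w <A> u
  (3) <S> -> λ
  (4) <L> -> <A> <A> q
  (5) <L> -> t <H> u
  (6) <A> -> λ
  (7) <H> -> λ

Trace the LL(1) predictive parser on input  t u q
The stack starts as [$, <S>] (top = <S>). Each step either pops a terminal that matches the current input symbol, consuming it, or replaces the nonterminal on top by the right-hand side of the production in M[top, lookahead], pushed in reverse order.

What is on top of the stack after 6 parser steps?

     Stack            Input    Action
  1  $ <S>            t u q $  expand <S> -> <L> <H> q
  2  $ q <H> <L>      t u q $  expand <L> -> t <H> u
  3  $ q <H> u <H> t  t u q $  match t
  4  $ q <H> u <H>    u q $    expand <H> -> λ
  5  $ q <H> u        u q $    match u
  6  $ q <H>          q $      expand <H> -> λ
Stack after step 6: $ q (top = q).

q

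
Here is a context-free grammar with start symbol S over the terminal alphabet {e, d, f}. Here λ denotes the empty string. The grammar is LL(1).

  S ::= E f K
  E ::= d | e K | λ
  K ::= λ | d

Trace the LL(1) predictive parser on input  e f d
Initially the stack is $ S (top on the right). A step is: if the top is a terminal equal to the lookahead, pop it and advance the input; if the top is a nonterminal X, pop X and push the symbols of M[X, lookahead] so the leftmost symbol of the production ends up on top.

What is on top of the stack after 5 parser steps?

step 1: stack=$ S  input=e f d $  — expand S ::= E f K
step 2: stack=$ K f E  input=e f d $  — expand E ::= e K
step 3: stack=$ K f K e  input=e f d $  — match e
step 4: stack=$ K f K  input=f d $  — expand K ::= λ
step 5: stack=$ K f  input=f d $  — match f
Stack after step 5: $ K (top = K).

K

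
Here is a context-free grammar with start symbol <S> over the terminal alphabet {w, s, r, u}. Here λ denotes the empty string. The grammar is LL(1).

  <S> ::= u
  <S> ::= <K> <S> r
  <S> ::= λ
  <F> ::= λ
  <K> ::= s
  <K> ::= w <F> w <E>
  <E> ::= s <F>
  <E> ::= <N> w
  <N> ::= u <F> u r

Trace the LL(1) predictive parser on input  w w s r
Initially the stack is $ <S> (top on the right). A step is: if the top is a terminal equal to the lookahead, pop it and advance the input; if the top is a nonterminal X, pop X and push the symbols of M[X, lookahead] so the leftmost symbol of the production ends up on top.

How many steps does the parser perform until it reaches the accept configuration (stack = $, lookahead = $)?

      Stack                Input      Action
   1  $ <S>                w w s r $  expand <S> ::= <K> <S> r
   2  $ r <S> <K>          w w s r $  expand <K> ::= w <F> w <E>
   3  $ r <S> <E> w <F> w  w w s r $  match w
   4  $ r <S> <E> w <F>    w s r $    expand <F> ::= λ
   5  $ r <S> <E> w        w s r $    match w
   6  $ r <S> <E>          s r $      expand <E> ::= s <F>
   7  $ r <S> <F> s        s r $      match s
   8  $ r <S> <F>          r $        expand <F> ::= λ
   9  $ r <S>              r $        expand <S> ::= λ
  10  $ r                  r $        match r
Accept reached after 10 steps.

10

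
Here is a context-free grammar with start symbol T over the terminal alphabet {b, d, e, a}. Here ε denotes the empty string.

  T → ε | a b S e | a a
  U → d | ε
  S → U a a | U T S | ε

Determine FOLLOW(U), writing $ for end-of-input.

FIRST(T) = {ε, a}
FIRST(U) = {ε, d}
FIRST(S) = {ε, a, d}  (via U a a, U T S)
FOLLOW(T) includes $ since T is the start symbol.
FOLLOW(S): in T→a b S e, S is followed by e with FIRST {e}; in S→U T S, the suffix after S is empty (adds nothing new). Thus FOLLOW(S) = {e}.
FOLLOW(T): in S→U T S, T is followed by S with FIRST {ε, a, d}; in S→U T S, the suffix after T is nullable, so FOLLOW(T) ⊇ FOLLOW(S) = {e}. Thus FOLLOW(T) = {$, a, d, e}.
FOLLOW(U): in S→U a a, U is followed by a a with FIRST {a}; in S→U T S, U is followed by T S with FIRST {ε, a, d}; in S→U T S, the suffix after U is nullable, so FOLLOW(U) ⊇ FOLLOW(S) = {e}. Thus FOLLOW(U) = {a, d, e}.

{a, d, e}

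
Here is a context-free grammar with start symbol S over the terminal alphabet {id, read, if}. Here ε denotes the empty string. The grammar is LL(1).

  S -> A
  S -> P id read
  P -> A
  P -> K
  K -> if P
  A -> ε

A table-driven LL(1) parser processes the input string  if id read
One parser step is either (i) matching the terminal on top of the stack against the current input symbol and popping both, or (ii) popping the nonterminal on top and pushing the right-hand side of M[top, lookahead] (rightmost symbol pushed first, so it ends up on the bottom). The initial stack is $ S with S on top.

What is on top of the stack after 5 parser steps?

A

step 1: stack=$ S  input=if id read $  — expand S -> P id read
step 2: stack=$ read id P  input=if id read $  — expand P -> K
step 3: stack=$ read id K  input=if id read $  — expand K -> if P
step 4: stack=$ read id P if  input=if id read $  — match if
step 5: stack=$ read id P  input=id read $  — expand P -> A
Stack after step 5: $ read id A (top = A).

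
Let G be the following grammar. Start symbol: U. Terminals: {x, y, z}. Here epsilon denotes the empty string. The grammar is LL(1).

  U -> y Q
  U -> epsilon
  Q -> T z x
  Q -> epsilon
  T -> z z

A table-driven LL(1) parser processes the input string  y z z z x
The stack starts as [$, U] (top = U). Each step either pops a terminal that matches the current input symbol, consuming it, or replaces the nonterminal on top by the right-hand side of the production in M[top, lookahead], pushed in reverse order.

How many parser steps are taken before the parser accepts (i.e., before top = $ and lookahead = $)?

8

     Stack      Input        Action
  1  $ U        y z z z x $  expand U -> y Q
  2  $ Q y      y z z z x $  match y
  3  $ Q        z z z x $    expand Q -> T z x
  4  $ x z T    z z z x $    expand T -> z z
  5  $ x z z z  z z z x $    match z
  6  $ x z z    z z x $      match z
  7  $ x z      z x $        match z
  8  $ x        x $          match x
Accept reached after 8 steps.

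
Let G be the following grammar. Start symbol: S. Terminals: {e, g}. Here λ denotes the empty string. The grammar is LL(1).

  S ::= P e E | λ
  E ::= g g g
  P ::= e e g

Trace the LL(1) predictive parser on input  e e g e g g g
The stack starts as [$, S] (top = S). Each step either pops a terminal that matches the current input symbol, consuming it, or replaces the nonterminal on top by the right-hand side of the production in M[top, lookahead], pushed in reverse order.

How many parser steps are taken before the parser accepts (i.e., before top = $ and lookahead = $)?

10

      Stack        Input            Action
   1  $ S          e e g e g g g $  expand S ::= P e E
   2  $ E e P      e e g e g g g $  expand P ::= e e g
   3  $ E e g e e  e e g e g g g $  match e
   4  $ E e g e    e g e g g g $    match e
   5  $ E e g      g e g g g $      match g
   6  $ E e        e g g g $        match e
   7  $ E          g g g $          expand E ::= g g g
   8  $ g g g      g g g $          match g
   9  $ g g        g g $            match g
  10  $ g          g $              match g
Accept reached after 10 steps.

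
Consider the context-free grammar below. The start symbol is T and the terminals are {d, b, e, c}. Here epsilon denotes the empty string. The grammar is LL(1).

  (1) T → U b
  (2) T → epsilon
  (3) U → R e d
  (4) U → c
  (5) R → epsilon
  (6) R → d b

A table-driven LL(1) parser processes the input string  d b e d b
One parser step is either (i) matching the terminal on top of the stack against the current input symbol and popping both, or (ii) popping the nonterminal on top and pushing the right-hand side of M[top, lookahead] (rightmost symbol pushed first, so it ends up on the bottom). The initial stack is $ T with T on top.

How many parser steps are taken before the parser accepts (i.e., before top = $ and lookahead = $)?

8

step 1: stack=$ T  input=d b e d b $  — expand T → U b
step 2: stack=$ b U  input=d b e d b $  — expand U → R e d
step 3: stack=$ b d e R  input=d b e d b $  — expand R → d b
step 4: stack=$ b d e b d  input=d b e d b $  — match d
step 5: stack=$ b d e b  input=b e d b $  — match b
step 6: stack=$ b d e  input=e d b $  — match e
step 7: stack=$ b d  input=d b $  — match d
step 8: stack=$ b  input=b $  — match b
Accept reached after 8 steps.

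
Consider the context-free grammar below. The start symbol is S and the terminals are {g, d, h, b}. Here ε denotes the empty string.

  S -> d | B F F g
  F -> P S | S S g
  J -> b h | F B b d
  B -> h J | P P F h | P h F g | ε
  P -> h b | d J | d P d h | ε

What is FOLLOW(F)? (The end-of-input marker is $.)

{b, d, g, h}

FIRST(P) = {ε, d, h}
FIRST(S) = {d, h}  (via B F F g)
FIRST(F) = {d, h}  (via P S, S S g)
FIRST(J) = {b, d, h}  (via F B b d)
FIRST(B) = {ε, d, h}  (via P P F h, P h F g)
FOLLOW(S) includes $ since S is the start symbol.
FOLLOW(F): in S->B F F g (occurrence 1), F is followed by F g with FIRST {d, h}; in S->B F F g (occurrence 2), F is followed by g with FIRST {g}; in J->F B b d, F is followed by B b d with FIRST {b, d, h}; in B->P P F h, F is followed by h with FIRST {h}; in B->P h F g, F is followed by g with FIRST {g}. Thus FOLLOW(F) = {b, d, g, h}.
FOLLOW(S): in F->P S, the suffix after S is empty, so FOLLOW(S) ⊇ FOLLOW(F) = {b, d, g, h}; in F->S S g (occurrence 1), S is followed by S g with FIRST {d, h}; in F->S S g (occurrence 2), S is followed by g with FIRST {g}. Thus FOLLOW(S) = {$, b, d, g, h}.
FOLLOW(B): in S->B F F g, B is followed by F F g with FIRST {d, h}; in J->F B b d, B is followed by b d with FIRST {b}. Thus FOLLOW(B) = {b, d, h}.
FOLLOW(P): in F->P S, P is followed by S with FIRST {d, h}; in B->P P F h (occurrence 1), P is followed by P F h with FIRST {d, h}; in B->P P F h (occurrence 2), P is followed by F h with FIRST {d, h}; in B->P h F g, P is followed by h F g with FIRST {h}; in P->d P d h, P is followed by d h with FIRST {d}. Thus FOLLOW(P) = {d, h}.
FOLLOW(J): in B->h J, the suffix after J is empty, so FOLLOW(J) ⊇ FOLLOW(B) = {b, d, h}; in P->d J, the suffix after J is empty, so FOLLOW(J) ⊇ FOLLOW(P) = {d, h}. Thus FOLLOW(J) = {b, d, h}.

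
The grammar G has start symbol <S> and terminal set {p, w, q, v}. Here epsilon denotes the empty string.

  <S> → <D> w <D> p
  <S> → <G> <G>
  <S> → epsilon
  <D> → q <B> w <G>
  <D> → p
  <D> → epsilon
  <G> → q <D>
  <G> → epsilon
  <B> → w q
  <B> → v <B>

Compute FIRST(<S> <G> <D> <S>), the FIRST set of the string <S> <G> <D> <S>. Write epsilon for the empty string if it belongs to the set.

{epsilon, p, q, w}

FIRST(<D>) = {epsilon, p, q}
FIRST(<G>) = {epsilon, q}
FIRST(<B>) = {v, w}
FIRST(<S>) = {epsilon, p, q, w}  (via <D> w <D> p, <G> <G>)
FIRST(<S> <G> <D> <S>): take FIRST of each symbol in turn, carrying on past any symbol whose FIRST contains epsilon; result {epsilon, p, q, w}.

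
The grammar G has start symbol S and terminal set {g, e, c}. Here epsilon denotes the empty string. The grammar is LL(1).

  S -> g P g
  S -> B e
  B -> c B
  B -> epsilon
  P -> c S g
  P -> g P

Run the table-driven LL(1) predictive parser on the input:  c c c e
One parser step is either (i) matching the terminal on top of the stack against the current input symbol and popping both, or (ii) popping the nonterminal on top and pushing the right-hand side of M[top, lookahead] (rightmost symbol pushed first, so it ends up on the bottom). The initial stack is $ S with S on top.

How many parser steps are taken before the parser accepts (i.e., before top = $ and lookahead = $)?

9

     Stack    Input      Action
  1  $ S      c c c e $  expand S -> B e
  2  $ e B    c c c e $  expand B -> c B
  3  $ e B c  c c c e $  match c
  4  $ e B    c c e $    expand B -> c B
  5  $ e B c  c c e $    match c
  6  $ e B    c e $      expand B -> c B
  7  $ e B c  c e $      match c
  8  $ e B    e $        expand B -> epsilon
  9  $ e      e $        match e
Accept reached after 9 steps.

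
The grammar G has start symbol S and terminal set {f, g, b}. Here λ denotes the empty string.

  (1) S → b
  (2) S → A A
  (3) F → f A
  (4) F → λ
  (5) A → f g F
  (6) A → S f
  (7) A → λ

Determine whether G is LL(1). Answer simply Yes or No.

FIRST(S) = {λ, b, f}
FIRST(F) = {λ, f}
FIRST(A) = {λ, b, f}
FOLLOW(S) = {$, f}
FOLLOW(F) = {$, b, f}
FOLLOW(A) = {$, b, f}
Cell M[A, b] receives both A → S f and A → λ — the grammar is not LL(1).

No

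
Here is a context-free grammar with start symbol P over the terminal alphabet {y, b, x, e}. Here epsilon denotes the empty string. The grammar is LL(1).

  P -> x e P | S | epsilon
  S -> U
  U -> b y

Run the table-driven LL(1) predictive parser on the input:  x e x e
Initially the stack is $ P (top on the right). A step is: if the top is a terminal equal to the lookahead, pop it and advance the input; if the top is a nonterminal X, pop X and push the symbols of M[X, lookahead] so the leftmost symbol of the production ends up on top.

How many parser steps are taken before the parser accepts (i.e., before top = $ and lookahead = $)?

7

step 1: stack=$ P  input=x e x e $  — expand P -> x e P
step 2: stack=$ P e x  input=x e x e $  — match x
step 3: stack=$ P e  input=e x e $  — match e
step 4: stack=$ P  input=x e $  — expand P -> x e P
step 5: stack=$ P e x  input=x e $  — match x
step 6: stack=$ P e  input=e $  — match e
step 7: stack=$ P  input=$  — expand P -> epsilon
Accept reached after 7 steps.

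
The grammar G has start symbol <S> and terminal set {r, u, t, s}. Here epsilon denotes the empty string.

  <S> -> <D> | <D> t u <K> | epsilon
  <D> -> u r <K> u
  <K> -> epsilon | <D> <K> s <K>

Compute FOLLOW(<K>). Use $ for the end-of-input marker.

FIRST(<D>): from <D>->u r <K> u we get {u}. So FIRST(<D>) = {u}.
FIRST(<S>): from <S>-><D> we get {u}; from <S>-><D> t u <K> we get {u}; from <S>->epsilon we get {epsilon}. So FIRST(<S>) = {epsilon, u}.
FIRST(<K>): from <K>->epsilon we get {epsilon}; from <K>-><D> <K> s <K> we get {u}. So FIRST(<K>) = {epsilon, u}.
FOLLOW(<S>) includes $ since <S> is the start symbol.
FOLLOW(<S>): <S> appears on no right-hand side. Thus FOLLOW(<S>) = {$}.
FOLLOW(<D>): in <S>-><D>, the suffix after <D> is empty, so FOLLOW(<D>) ⊇ FOLLOW(<S>) = {$}; in <S>-><D> t u <K>, <D> is followed by t u <K> with FIRST {t}; in <K>-><D> <K> s <K>, <D> is followed by <K> s <K> with FIRST {s, u}. Thus FOLLOW(<D>) = {$, s, t, u}.
FOLLOW(<K>): in <S>-><D> t u <K>, the suffix after <K> is empty, so FOLLOW(<K>) ⊇ FOLLOW(<S>) = {$}; in <D>->u r <K> u, <K> is followed by u with FIRST {u}; in <K>-><D> <K> s <K> (occurrence 1), <K> is followed by s <K> with FIRST {s}; in <K>-><D> <K> s <K> (occurrence 2), the suffix after <K> is empty (adds nothing new). Thus FOLLOW(<K>) = {$, s, u}.

{$, s, u}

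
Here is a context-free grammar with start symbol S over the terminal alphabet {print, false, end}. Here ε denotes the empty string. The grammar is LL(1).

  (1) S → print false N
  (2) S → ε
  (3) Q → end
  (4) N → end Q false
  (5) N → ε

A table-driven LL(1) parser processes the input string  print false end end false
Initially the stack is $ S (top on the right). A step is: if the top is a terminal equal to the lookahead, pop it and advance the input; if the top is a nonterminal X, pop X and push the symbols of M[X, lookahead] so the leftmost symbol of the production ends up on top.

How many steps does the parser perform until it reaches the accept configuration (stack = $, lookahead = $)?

8

step 1: stack=$ S  input=print false end end false $  — expand S → print false N
step 2: stack=$ N false print  input=print false end end false $  — match print
step 3: stack=$ N false  input=false end end false $  — match false
step 4: stack=$ N  input=end end false $  — expand N → end Q false
step 5: stack=$ false Q end  input=end end false $  — match end
step 6: stack=$ false Q  input=end false $  — expand Q → end
step 7: stack=$ false end  input=end false $  — match end
step 8: stack=$ false  input=false $  — match false
Accept reached after 8 steps.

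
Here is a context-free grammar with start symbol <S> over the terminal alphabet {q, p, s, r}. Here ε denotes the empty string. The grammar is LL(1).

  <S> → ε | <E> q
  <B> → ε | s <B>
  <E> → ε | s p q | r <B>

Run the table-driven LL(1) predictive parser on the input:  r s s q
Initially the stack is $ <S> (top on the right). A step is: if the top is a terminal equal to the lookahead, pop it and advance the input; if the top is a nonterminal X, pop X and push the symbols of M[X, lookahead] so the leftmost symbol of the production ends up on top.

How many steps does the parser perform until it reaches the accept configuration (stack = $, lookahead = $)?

step 1: stack=$ <S>  input=r s s q $  — expand <S> → <E> q
step 2: stack=$ q <E>  input=r s s q $  — expand <E> → r <B>
step 3: stack=$ q <B> r  input=r s s q $  — match r
step 4: stack=$ q <B>  input=s s q $  — expand <B> → s <B>
step 5: stack=$ q <B> s  input=s s q $  — match s
step 6: stack=$ q <B>  input=s q $  — expand <B> → s <B>
step 7: stack=$ q <B> s  input=s q $  — match s
step 8: stack=$ q <B>  input=q $  — expand <B> → ε
step 9: stack=$ q  input=q $  — match q
Accept reached after 9 steps.

9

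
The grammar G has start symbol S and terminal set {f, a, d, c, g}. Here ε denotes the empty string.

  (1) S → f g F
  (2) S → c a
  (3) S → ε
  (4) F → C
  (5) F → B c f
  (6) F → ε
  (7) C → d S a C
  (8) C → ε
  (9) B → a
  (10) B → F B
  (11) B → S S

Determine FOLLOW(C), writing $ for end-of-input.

{$, a, c, d, f}

FIRST(S): from S→f g F we get {f}; from S→c a we get {c}; from S→ε we get {ε}. So FIRST(S) = {ε, c, f}.
FIRST(C): from C→d S a C we get {d}; from C→ε we get {ε}. So FIRST(C) = {ε, d}.
FIRST(F): from F→C we get {ε, d}; from F→B c f we get {a, c, d, f}; from F→ε we get {ε}. So FIRST(F) = {ε, a, c, d, f}.
FIRST(B): from B→a we get {a}; from B→F B we get {ε, a, c, d, f}; from B→S S we get {ε, c, f}. So FIRST(B) = {ε, a, c, d, f}.
FOLLOW(S) includes $ since S is the start symbol.
FOLLOW(B): in F→B c f, B is followed by c f with FIRST {c}; in B→F B, the suffix after B is empty (adds nothing new). Thus FOLLOW(B) = {c}.
FOLLOW(S): in C→d S a C, S is followed by a C with FIRST {a}; in B→S S (occurrence 1), S is followed by S with FIRST {ε, c, f}; in B→S S (occurrence 1), the suffix after S is nullable, so FOLLOW(S) ⊇ FOLLOW(B) = {c}; in B→S S (occurrence 2), the suffix after S is empty, so FOLLOW(S) ⊇ FOLLOW(B) = {c}. Thus FOLLOW(S) = {$, a, c, f}.
FOLLOW(F): in S→f g F, the suffix after F is empty, so FOLLOW(F) ⊇ FOLLOW(S) = {$, a, c, f}; in B→F B, F is followed by B with FIRST {ε, a, c, d, f}; in B→F B, the suffix after F is nullable, so FOLLOW(F) ⊇ FOLLOW(B) = {c}. Thus FOLLOW(F) = {$, a, c, d, f}.
FOLLOW(C): in F→C, the suffix after C is empty, so FOLLOW(C) ⊇ FOLLOW(F) = {$, a, c, d, f}; in C→d S a C, the suffix after C is empty (adds nothing new). Thus FOLLOW(C) = {$, a, c, d, f}.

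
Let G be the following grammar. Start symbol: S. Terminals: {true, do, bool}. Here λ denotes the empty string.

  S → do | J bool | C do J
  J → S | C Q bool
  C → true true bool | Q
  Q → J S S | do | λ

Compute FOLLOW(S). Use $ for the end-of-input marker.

FIRST(S) = {bool, do, true}  (via J bool, C do J)
FIRST(J) = {bool, do, true}  (via S, C Q bool)
FIRST(Q) = {λ, bool, do, true}  (via J S S)
FIRST(C) = {λ, bool, do, true}  (via Q)
FOLLOW(S) includes $ since S is the start symbol.
FOLLOW(C): in S→C do J, C is followed by do J with FIRST {do}; in J→C Q bool, C is followed by Q bool with FIRST {bool, do, true}. Thus FOLLOW(C) = {bool, do, true}.
FOLLOW(Q): in J→C Q bool, Q is followed by bool with FIRST {bool}; in C→Q, the suffix after Q is empty, so FOLLOW(Q) ⊇ FOLLOW(C) = {bool, do, true}. Thus FOLLOW(Q) = {bool, do, true}.
FOLLOW(S): in J→S, the suffix after S is empty, so FOLLOW(S) ⊇ FOLLOW(J) = {$, bool, do, true}; in Q→J S S (occurrence 1), S is followed by S with FIRST {bool, do, true}; in Q→J S S (occurrence 2), the suffix after S is empty, so FOLLOW(S) ⊇ FOLLOW(Q) = {bool, do, true}. Thus FOLLOW(S) = {$, bool, do, true}.
FOLLOW(J): in S→J bool, J is followed by bool with FIRST {bool}; in S→C do J, the suffix after J is empty, so FOLLOW(J) ⊇ FOLLOW(S) = {$, bool, do, true}; in Q→J S S, J is followed by S S with FIRST {bool, do, true}. Thus FOLLOW(J) = {$, bool, do, true}.

{$, bool, do, true}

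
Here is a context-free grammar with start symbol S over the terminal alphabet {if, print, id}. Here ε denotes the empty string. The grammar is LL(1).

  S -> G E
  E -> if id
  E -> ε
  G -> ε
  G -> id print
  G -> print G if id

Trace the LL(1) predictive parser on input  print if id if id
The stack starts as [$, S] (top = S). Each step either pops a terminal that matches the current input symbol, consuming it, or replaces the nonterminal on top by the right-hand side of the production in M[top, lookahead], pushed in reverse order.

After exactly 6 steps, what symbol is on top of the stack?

E

step 1: stack=$ S  input=print if id if id $  — expand S -> G E
step 2: stack=$ E G  input=print if id if id $  — expand G -> print G if id
step 3: stack=$ E id if G print  input=print if id if id $  — match print
step 4: stack=$ E id if G  input=if id if id $  — expand G -> ε
step 5: stack=$ E id if  input=if id if id $  — match if
step 6: stack=$ E id  input=id if id $  — match id
Stack after step 6: $ E (top = E).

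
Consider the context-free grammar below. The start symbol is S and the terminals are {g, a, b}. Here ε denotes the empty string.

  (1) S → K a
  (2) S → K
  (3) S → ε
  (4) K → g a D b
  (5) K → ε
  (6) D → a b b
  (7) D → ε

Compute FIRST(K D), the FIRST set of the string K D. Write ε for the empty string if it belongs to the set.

FIRST(K): from K→g a D b we get {g}; from K→ε we get {ε}. So FIRST(K) = {ε, g}.
FIRST(D): from D→a b b we get {a}; from D→ε we get {ε}. So FIRST(D) = {ε, a}.
FIRST(S): from S→K a we get {a, g}; from S→K we get {ε, g}; from S→ε we get {ε}. So FIRST(S) = {ε, a, g}.
FIRST(K D): take FIRST of each symbol in turn, carrying on past any symbol whose FIRST contains ε; result {ε, a, g}.

{ε, a, g}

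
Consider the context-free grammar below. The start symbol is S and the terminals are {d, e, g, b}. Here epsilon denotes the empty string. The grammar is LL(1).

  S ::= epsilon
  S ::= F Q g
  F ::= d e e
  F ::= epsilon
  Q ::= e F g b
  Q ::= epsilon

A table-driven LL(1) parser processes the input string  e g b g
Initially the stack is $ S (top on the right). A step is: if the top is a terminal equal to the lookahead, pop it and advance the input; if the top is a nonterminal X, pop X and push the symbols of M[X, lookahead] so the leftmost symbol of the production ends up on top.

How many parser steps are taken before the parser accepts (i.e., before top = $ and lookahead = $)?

8

step 1: stack=$ S  input=e g b g $  — expand S ::= F Q g
step 2: stack=$ g Q F  input=e g b g $  — expand F ::= epsilon
step 3: stack=$ g Q  input=e g b g $  — expand Q ::= e F g b
step 4: stack=$ g b g F e  input=e g b g $  — match e
step 5: stack=$ g b g F  input=g b g $  — expand F ::= epsilon
step 6: stack=$ g b g  input=g b g $  — match g
step 7: stack=$ g b  input=b g $  — match b
step 8: stack=$ g  input=g $  — match g
Accept reached after 8 steps.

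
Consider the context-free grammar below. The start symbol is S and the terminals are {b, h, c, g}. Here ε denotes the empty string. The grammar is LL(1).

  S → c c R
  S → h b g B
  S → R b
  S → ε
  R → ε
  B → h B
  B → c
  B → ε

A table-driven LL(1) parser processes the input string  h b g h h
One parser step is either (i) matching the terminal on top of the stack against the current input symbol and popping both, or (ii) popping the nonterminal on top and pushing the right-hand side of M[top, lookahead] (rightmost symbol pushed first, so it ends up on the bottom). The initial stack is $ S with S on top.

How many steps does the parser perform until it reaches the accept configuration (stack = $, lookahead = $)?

9

step 1: stack=$ S  input=h b g h h $  — expand S → h b g B
step 2: stack=$ B g b h  input=h b g h h $  — match h
step 3: stack=$ B g b  input=b g h h $  — match b
step 4: stack=$ B g  input=g h h $  — match g
step 5: stack=$ B  input=h h $  — expand B → h B
step 6: stack=$ B h  input=h h $  — match h
step 7: stack=$ B  input=h $  — expand B → h B
step 8: stack=$ B h  input=h $  — match h
step 9: stack=$ B  input=$  — expand B → ε
Accept reached after 9 steps.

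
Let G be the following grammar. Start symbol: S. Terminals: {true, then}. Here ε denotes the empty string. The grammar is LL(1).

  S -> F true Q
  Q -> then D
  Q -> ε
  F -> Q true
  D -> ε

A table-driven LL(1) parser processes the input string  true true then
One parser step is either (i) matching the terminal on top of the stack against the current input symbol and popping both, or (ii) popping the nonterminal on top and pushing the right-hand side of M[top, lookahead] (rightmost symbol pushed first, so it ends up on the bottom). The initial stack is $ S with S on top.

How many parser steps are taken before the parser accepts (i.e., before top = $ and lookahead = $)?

step 1: stack=$ S  input=true true then $  — expand S -> F true Q
step 2: stack=$ Q true F  input=true true then $  — expand F -> Q true
step 3: stack=$ Q true true Q  input=true true then $  — expand Q -> ε
step 4: stack=$ Q true true  input=true true then $  — match true
step 5: stack=$ Q true  input=true then $  — match true
step 6: stack=$ Q  input=then $  — expand Q -> then D
step 7: stack=$ D then  input=then $  — match then
step 8: stack=$ D  input=$  — expand D -> ε
Accept reached after 8 steps.

8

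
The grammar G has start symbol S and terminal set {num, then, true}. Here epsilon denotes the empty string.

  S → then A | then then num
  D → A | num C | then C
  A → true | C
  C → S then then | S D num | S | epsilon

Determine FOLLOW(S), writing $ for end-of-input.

FIRST(S) = {then}
FIRST(C) = {epsilon, then}  (via S then then, S D num, S)
FIRST(A) = {epsilon, then, true}  (via C)
FIRST(D) = {epsilon, num, then, true}  (via A)
FOLLOW(S) includes $ since S is the start symbol.
FOLLOW(D): in C→S D num, D is followed by num with FIRST {num}. Thus FOLLOW(D) = {num}.
FOLLOW(S): in C→S then then, S is followed by then then with FIRST {then}; in C→S D num, S is followed by D num with FIRST {num, then, true}; in C→S, the suffix after S is empty, so FOLLOW(S) ⊇ FOLLOW(C) = {$, num, then, true}. Thus FOLLOW(S) = {$, num, then, true}.
FOLLOW(A): in S→then A, the suffix after A is empty, so FOLLOW(A) ⊇ FOLLOW(S) = {$, num, then, true}; in D→A, the suffix after A is empty, so FOLLOW(A) ⊇ FOLLOW(D) = {num}. Thus FOLLOW(A) = {$, num, then, true}.
FOLLOW(C): in D→num C, the suffix after C is empty, so FOLLOW(C) ⊇ FOLLOW(D) = {num}; in D→then C, the suffix after C is empty, so FOLLOW(C) ⊇ FOLLOW(D) = {num}; in A→C, the suffix after C is empty, so FOLLOW(C) ⊇ FOLLOW(A) = {$, num, then, true}. Thus FOLLOW(C) = {$, num, then, true}.

{$, num, then, true}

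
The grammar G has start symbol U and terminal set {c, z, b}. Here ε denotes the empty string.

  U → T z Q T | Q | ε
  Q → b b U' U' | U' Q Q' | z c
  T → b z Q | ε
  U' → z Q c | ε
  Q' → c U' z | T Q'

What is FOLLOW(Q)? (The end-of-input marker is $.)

FIRST(T): from T→b z Q we get {b}; from T→ε we get {ε}. So FIRST(T) = {ε, b}.
FIRST(U'): from U'→z Q c we get {z}; from U'→ε we get {ε}. So FIRST(U') = {ε, z}.
FIRST(Q): from Q→b b U' U' we get {b}; from Q→U' Q Q' we get {b, z}; from Q→z c we get {z}. So FIRST(Q) = {b, z}.
FIRST(Q'): from Q'→c U' z we get {c}; from Q'→T Q' we get {b, c}. So FIRST(Q') = {b, c}.
FIRST(U): from U→T z Q T we get {b, z}; from U→Q we get {b, z}; from U→ε we get {ε}. So FIRST(U) = {ε, b, z}.
FOLLOW(U) includes $ since U is the start symbol.
FOLLOW(U): U appears on no right-hand side. Thus FOLLOW(U) = {$}.
FOLLOW(T): in U→T z Q T (occurrence 1), T is followed by z Q T with FIRST {z}; in U→T z Q T (occurrence 2), the suffix after T is empty, so FOLLOW(T) ⊇ FOLLOW(U) = {$}; in Q'→T Q', T is followed by Q' with FIRST {b, c}. Thus FOLLOW(T) = {$, b, c, z}.
FOLLOW(Q): in U→T z Q T, Q is followed by T with FIRST {ε, b}; in U→T z Q T, the suffix after Q is nullable, so FOLLOW(Q) ⊇ FOLLOW(U) = {$}; in U→Q, the suffix after Q is empty, so FOLLOW(Q) ⊇ FOLLOW(U) = {$}; in Q→U' Q Q', Q is followed by Q' with FIRST {b, c}; in T→b z Q, the suffix after Q is empty, so FOLLOW(Q) ⊇ FOLLOW(T) = {$, b, c, z}; in U'→z Q c, Q is followed by c with FIRST {c}. Thus FOLLOW(Q) = {$, b, c, z}.
FOLLOW(U'): in Q→b b U' U' (occurrence 1), U' is followed by U' with FIRST {ε, z}; in Q→b b U' U' (occurrence 1), the suffix after U' is nullable, so FOLLOW(U') ⊇ FOLLOW(Q) = {$, b, c, z}; in Q→b b U' U' (occurrence 2), the suffix after U' is empty, so FOLLOW(U') ⊇ FOLLOW(Q) = {$, b, c, z}; in Q→U' Q Q', U' is followed by Q Q' with FIRST {b, z}; in Q'→c U' z, U' is followed by z with FIRST {z}. Thus FOLLOW(U') = {$, b, c, z}.
FOLLOW(Q'): in Q→U' Q Q', the suffix after Q' is empty, so FOLLOW(Q') ⊇ FOLLOW(Q) = {$, b, c, z}; in Q'→T Q', the suffix after Q' is empty (adds nothing new). Thus FOLLOW(Q') = {$, b, c, z}.

{$, b, c, z}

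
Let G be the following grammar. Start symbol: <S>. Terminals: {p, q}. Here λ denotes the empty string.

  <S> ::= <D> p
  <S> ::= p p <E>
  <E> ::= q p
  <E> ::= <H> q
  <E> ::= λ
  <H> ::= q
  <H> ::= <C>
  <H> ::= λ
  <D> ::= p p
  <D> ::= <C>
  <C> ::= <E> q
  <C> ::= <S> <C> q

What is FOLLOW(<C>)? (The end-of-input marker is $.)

{p, q}

FIRST(<S>): from <S>::=<D> p we get {p, q}; from <S>::=p p <E> we get {p}. So FIRST(<S>) = {p, q}.
FIRST(<E>): from <E>::=q p we get {q}; from <E>::=<H> q we get {p, q}; from <E>::=λ we get {λ}. So FIRST(<E>) = {λ, p, q}.
FIRST(<C>): from <C>::=<E> q we get {p, q}; from <C>::=<S> <C> q we get {p, q}. So FIRST(<C>) = {p, q}.
FIRST(<H>): from <H>::=q we get {q}; from <H>::=<C> we get {p, q}; from <H>::=λ we get {λ}. So FIRST(<H>) = {λ, p, q}.
FIRST(<D>): from <D>::=p p we get {p}; from <D>::=<C> we get {p, q}. So FIRST(<D>) = {p, q}.
FOLLOW(<S>) includes $ since <S> is the start symbol.
FOLLOW(<S>): in <C>::=<S> <C> q, <S> is followed by <C> q with FIRST {p, q}. Thus FOLLOW(<S>) = {$, p, q}.
FOLLOW(<E>): in <S>::=p p <E>, the suffix after <E> is empty, so FOLLOW(<E>) ⊇ FOLLOW(<S>) = {$, p, q}; in <C>::=<E> q, <E> is followed by q with FIRST {q}. Thus FOLLOW(<E>) = {$, p, q}.
FOLLOW(<H>): in <E>::=<H> q, <H> is followed by q with FIRST {q}. Thus FOLLOW(<H>) = {q}.
FOLLOW(<D>): in <S>::=<D> p, <D> is followed by p with FIRST {p}. Thus FOLLOW(<D>) = {p}.
FOLLOW(<C>): in <H>::=<C>, the suffix after <C> is empty, so FOLLOW(<C>) ⊇ FOLLOW(<H>) = {q}; in <D>::=<C>, the suffix after <C> is empty, so FOLLOW(<C>) ⊇ FOLLOW(<D>) = {p}; in <C>::=<S> <C> q, <C> is followed by q with FIRST {q}. Thus FOLLOW(<C>) = {p, q}.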